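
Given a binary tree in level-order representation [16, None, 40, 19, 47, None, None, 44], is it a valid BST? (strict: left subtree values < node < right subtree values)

Level-order array: [16, None, 40, 19, 47, None, None, 44]
Validate using subtree bounds (lo, hi): at each node, require lo < value < hi,
then recurse left with hi=value and right with lo=value.
Preorder trace (stopping at first violation):
  at node 16 with bounds (-inf, +inf): OK
  at node 40 with bounds (16, +inf): OK
  at node 19 with bounds (16, 40): OK
  at node 47 with bounds (40, +inf): OK
  at node 44 with bounds (40, 47): OK
No violation found at any node.
Result: Valid BST


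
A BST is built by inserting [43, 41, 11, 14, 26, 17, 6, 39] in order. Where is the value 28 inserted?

Starting tree (level order): [43, 41, None, 11, None, 6, 14, None, None, None, 26, 17, 39]
Insertion path: 43 -> 41 -> 11 -> 14 -> 26 -> 39
Result: insert 28 as left child of 39
Final tree (level order): [43, 41, None, 11, None, 6, 14, None, None, None, 26, 17, 39, None, None, 28]


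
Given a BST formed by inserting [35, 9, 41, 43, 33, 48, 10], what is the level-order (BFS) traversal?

Tree insertion order: [35, 9, 41, 43, 33, 48, 10]
Tree (level-order array): [35, 9, 41, None, 33, None, 43, 10, None, None, 48]
BFS from the root, enqueuing left then right child of each popped node:
  queue [35] -> pop 35, enqueue [9, 41], visited so far: [35]
  queue [9, 41] -> pop 9, enqueue [33], visited so far: [35, 9]
  queue [41, 33] -> pop 41, enqueue [43], visited so far: [35, 9, 41]
  queue [33, 43] -> pop 33, enqueue [10], visited so far: [35, 9, 41, 33]
  queue [43, 10] -> pop 43, enqueue [48], visited so far: [35, 9, 41, 33, 43]
  queue [10, 48] -> pop 10, enqueue [none], visited so far: [35, 9, 41, 33, 43, 10]
  queue [48] -> pop 48, enqueue [none], visited so far: [35, 9, 41, 33, 43, 10, 48]
Result: [35, 9, 41, 33, 43, 10, 48]


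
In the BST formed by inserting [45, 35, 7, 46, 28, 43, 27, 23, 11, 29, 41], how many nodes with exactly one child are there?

Tree built from: [45, 35, 7, 46, 28, 43, 27, 23, 11, 29, 41]
Tree (level-order array): [45, 35, 46, 7, 43, None, None, None, 28, 41, None, 27, 29, None, None, 23, None, None, None, 11]
Rule: These are nodes with exactly 1 non-null child.
Per-node child counts:
  node 45: 2 child(ren)
  node 35: 2 child(ren)
  node 7: 1 child(ren)
  node 28: 2 child(ren)
  node 27: 1 child(ren)
  node 23: 1 child(ren)
  node 11: 0 child(ren)
  node 29: 0 child(ren)
  node 43: 1 child(ren)
  node 41: 0 child(ren)
  node 46: 0 child(ren)
Matching nodes: [7, 27, 23, 43]
Count of nodes with exactly one child: 4


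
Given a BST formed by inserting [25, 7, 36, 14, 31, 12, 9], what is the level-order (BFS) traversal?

Tree insertion order: [25, 7, 36, 14, 31, 12, 9]
Tree (level-order array): [25, 7, 36, None, 14, 31, None, 12, None, None, None, 9]
BFS from the root, enqueuing left then right child of each popped node:
  queue [25] -> pop 25, enqueue [7, 36], visited so far: [25]
  queue [7, 36] -> pop 7, enqueue [14], visited so far: [25, 7]
  queue [36, 14] -> pop 36, enqueue [31], visited so far: [25, 7, 36]
  queue [14, 31] -> pop 14, enqueue [12], visited so far: [25, 7, 36, 14]
  queue [31, 12] -> pop 31, enqueue [none], visited so far: [25, 7, 36, 14, 31]
  queue [12] -> pop 12, enqueue [9], visited so far: [25, 7, 36, 14, 31, 12]
  queue [9] -> pop 9, enqueue [none], visited so far: [25, 7, 36, 14, 31, 12, 9]
Result: [25, 7, 36, 14, 31, 12, 9]


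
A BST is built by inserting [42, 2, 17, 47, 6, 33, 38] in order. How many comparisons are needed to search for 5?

Search path for 5: 42 -> 2 -> 17 -> 6
Found: False
Comparisons: 4


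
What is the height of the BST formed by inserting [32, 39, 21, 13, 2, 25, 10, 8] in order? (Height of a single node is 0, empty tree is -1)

Insertion order: [32, 39, 21, 13, 2, 25, 10, 8]
Tree (level-order array): [32, 21, 39, 13, 25, None, None, 2, None, None, None, None, 10, 8]
Compute height bottom-up (empty subtree = -1):
  height(8) = 1 + max(-1, -1) = 0
  height(10) = 1 + max(0, -1) = 1
  height(2) = 1 + max(-1, 1) = 2
  height(13) = 1 + max(2, -1) = 3
  height(25) = 1 + max(-1, -1) = 0
  height(21) = 1 + max(3, 0) = 4
  height(39) = 1 + max(-1, -1) = 0
  height(32) = 1 + max(4, 0) = 5
Height = 5


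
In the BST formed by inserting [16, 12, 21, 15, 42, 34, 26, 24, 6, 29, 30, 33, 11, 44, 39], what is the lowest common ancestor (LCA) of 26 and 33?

Tree insertion order: [16, 12, 21, 15, 42, 34, 26, 24, 6, 29, 30, 33, 11, 44, 39]
Tree (level-order array): [16, 12, 21, 6, 15, None, 42, None, 11, None, None, 34, 44, None, None, 26, 39, None, None, 24, 29, None, None, None, None, None, 30, None, 33]
In a BST, the LCA of p=26, q=33 is the first node v on the
root-to-leaf path with p <= v <= q (go left if both < v, right if both > v).
Walk from root:
  at 16: both 26 and 33 > 16, go right
  at 21: both 26 and 33 > 21, go right
  at 42: both 26 and 33 < 42, go left
  at 34: both 26 and 33 < 34, go left
  at 26: 26 <= 26 <= 33, this is the LCA
LCA = 26


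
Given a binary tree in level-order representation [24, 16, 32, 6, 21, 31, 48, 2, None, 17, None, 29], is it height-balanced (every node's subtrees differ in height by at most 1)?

Tree (level-order array): [24, 16, 32, 6, 21, 31, 48, 2, None, 17, None, 29]
Definition: a tree is height-balanced if, at every node, |h(left) - h(right)| <= 1 (empty subtree has height -1).
Bottom-up per-node check:
  node 2: h_left=-1, h_right=-1, diff=0 [OK], height=0
  node 6: h_left=0, h_right=-1, diff=1 [OK], height=1
  node 17: h_left=-1, h_right=-1, diff=0 [OK], height=0
  node 21: h_left=0, h_right=-1, diff=1 [OK], height=1
  node 16: h_left=1, h_right=1, diff=0 [OK], height=2
  node 29: h_left=-1, h_right=-1, diff=0 [OK], height=0
  node 31: h_left=0, h_right=-1, diff=1 [OK], height=1
  node 48: h_left=-1, h_right=-1, diff=0 [OK], height=0
  node 32: h_left=1, h_right=0, diff=1 [OK], height=2
  node 24: h_left=2, h_right=2, diff=0 [OK], height=3
All nodes satisfy the balance condition.
Result: Balanced


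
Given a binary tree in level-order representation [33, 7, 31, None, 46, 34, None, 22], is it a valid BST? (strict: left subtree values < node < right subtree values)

Level-order array: [33, 7, 31, None, 46, 34, None, 22]
Validate using subtree bounds (lo, hi): at each node, require lo < value < hi,
then recurse left with hi=value and right with lo=value.
Preorder trace (stopping at first violation):
  at node 33 with bounds (-inf, +inf): OK
  at node 7 with bounds (-inf, 33): OK
  at node 46 with bounds (7, 33): VIOLATION
Node 46 violates its bound: not (7 < 46 < 33).
Result: Not a valid BST


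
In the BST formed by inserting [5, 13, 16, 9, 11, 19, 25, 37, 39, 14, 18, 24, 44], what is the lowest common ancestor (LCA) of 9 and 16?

Tree insertion order: [5, 13, 16, 9, 11, 19, 25, 37, 39, 14, 18, 24, 44]
Tree (level-order array): [5, None, 13, 9, 16, None, 11, 14, 19, None, None, None, None, 18, 25, None, None, 24, 37, None, None, None, 39, None, 44]
In a BST, the LCA of p=9, q=16 is the first node v on the
root-to-leaf path with p <= v <= q (go left if both < v, right if both > v).
Walk from root:
  at 5: both 9 and 16 > 5, go right
  at 13: 9 <= 13 <= 16, this is the LCA
LCA = 13


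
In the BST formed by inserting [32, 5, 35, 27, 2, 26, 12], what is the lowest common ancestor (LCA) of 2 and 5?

Tree insertion order: [32, 5, 35, 27, 2, 26, 12]
Tree (level-order array): [32, 5, 35, 2, 27, None, None, None, None, 26, None, 12]
In a BST, the LCA of p=2, q=5 is the first node v on the
root-to-leaf path with p <= v <= q (go left if both < v, right if both > v).
Walk from root:
  at 32: both 2 and 5 < 32, go left
  at 5: 2 <= 5 <= 5, this is the LCA
LCA = 5


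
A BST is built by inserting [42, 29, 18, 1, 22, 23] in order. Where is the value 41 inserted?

Starting tree (level order): [42, 29, None, 18, None, 1, 22, None, None, None, 23]
Insertion path: 42 -> 29
Result: insert 41 as right child of 29
Final tree (level order): [42, 29, None, 18, 41, 1, 22, None, None, None, None, None, 23]


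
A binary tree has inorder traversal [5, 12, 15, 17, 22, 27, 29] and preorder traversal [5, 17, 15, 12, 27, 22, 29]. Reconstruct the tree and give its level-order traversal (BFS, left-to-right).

Inorder:  [5, 12, 15, 17, 22, 27, 29]
Preorder: [5, 17, 15, 12, 27, 22, 29]
Algorithm: preorder visits root first, so consume preorder in order;
for each root, split the current inorder slice at that value into
left-subtree inorder and right-subtree inorder, then recurse.
Recursive splits:
  root=5; inorder splits into left=[], right=[12, 15, 17, 22, 27, 29]
  root=17; inorder splits into left=[12, 15], right=[22, 27, 29]
  root=15; inorder splits into left=[12], right=[]
  root=12; inorder splits into left=[], right=[]
  root=27; inorder splits into left=[22], right=[29]
  root=22; inorder splits into left=[], right=[]
  root=29; inorder splits into left=[], right=[]
Reconstructed level-order: [5, 17, 15, 27, 12, 22, 29]


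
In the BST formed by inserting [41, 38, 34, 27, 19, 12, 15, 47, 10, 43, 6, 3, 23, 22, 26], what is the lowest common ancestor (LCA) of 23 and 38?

Tree insertion order: [41, 38, 34, 27, 19, 12, 15, 47, 10, 43, 6, 3, 23, 22, 26]
Tree (level-order array): [41, 38, 47, 34, None, 43, None, 27, None, None, None, 19, None, 12, 23, 10, 15, 22, 26, 6, None, None, None, None, None, None, None, 3]
In a BST, the LCA of p=23, q=38 is the first node v on the
root-to-leaf path with p <= v <= q (go left if both < v, right if both > v).
Walk from root:
  at 41: both 23 and 38 < 41, go left
  at 38: 23 <= 38 <= 38, this is the LCA
LCA = 38


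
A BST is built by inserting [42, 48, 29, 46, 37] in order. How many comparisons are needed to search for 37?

Search path for 37: 42 -> 29 -> 37
Found: True
Comparisons: 3


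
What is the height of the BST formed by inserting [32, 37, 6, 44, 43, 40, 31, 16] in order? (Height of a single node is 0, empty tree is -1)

Insertion order: [32, 37, 6, 44, 43, 40, 31, 16]
Tree (level-order array): [32, 6, 37, None, 31, None, 44, 16, None, 43, None, None, None, 40]
Compute height bottom-up (empty subtree = -1):
  height(16) = 1 + max(-1, -1) = 0
  height(31) = 1 + max(0, -1) = 1
  height(6) = 1 + max(-1, 1) = 2
  height(40) = 1 + max(-1, -1) = 0
  height(43) = 1 + max(0, -1) = 1
  height(44) = 1 + max(1, -1) = 2
  height(37) = 1 + max(-1, 2) = 3
  height(32) = 1 + max(2, 3) = 4
Height = 4


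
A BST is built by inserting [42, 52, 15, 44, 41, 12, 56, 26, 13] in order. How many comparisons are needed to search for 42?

Search path for 42: 42
Found: True
Comparisons: 1


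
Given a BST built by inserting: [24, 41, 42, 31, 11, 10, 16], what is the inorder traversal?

Tree insertion order: [24, 41, 42, 31, 11, 10, 16]
Tree (level-order array): [24, 11, 41, 10, 16, 31, 42]
Inorder traversal: [10, 11, 16, 24, 31, 41, 42]


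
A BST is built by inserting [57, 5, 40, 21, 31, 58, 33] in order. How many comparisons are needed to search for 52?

Search path for 52: 57 -> 5 -> 40
Found: False
Comparisons: 3


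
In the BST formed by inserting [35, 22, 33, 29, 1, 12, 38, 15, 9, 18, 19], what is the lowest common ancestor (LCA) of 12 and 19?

Tree insertion order: [35, 22, 33, 29, 1, 12, 38, 15, 9, 18, 19]
Tree (level-order array): [35, 22, 38, 1, 33, None, None, None, 12, 29, None, 9, 15, None, None, None, None, None, 18, None, 19]
In a BST, the LCA of p=12, q=19 is the first node v on the
root-to-leaf path with p <= v <= q (go left if both < v, right if both > v).
Walk from root:
  at 35: both 12 and 19 < 35, go left
  at 22: both 12 and 19 < 22, go left
  at 1: both 12 and 19 > 1, go right
  at 12: 12 <= 12 <= 19, this is the LCA
LCA = 12


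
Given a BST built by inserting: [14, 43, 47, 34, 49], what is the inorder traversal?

Tree insertion order: [14, 43, 47, 34, 49]
Tree (level-order array): [14, None, 43, 34, 47, None, None, None, 49]
Inorder traversal: [14, 34, 43, 47, 49]


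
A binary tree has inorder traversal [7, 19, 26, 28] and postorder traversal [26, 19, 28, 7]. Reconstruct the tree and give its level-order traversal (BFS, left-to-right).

Inorder:   [7, 19, 26, 28]
Postorder: [26, 19, 28, 7]
Algorithm: postorder visits root last, so walk postorder right-to-left;
each value is the root of the current inorder slice — split it at that
value, recurse on the right subtree first, then the left.
Recursive splits:
  root=7; inorder splits into left=[], right=[19, 26, 28]
  root=28; inorder splits into left=[19, 26], right=[]
  root=19; inorder splits into left=[], right=[26]
  root=26; inorder splits into left=[], right=[]
Reconstructed level-order: [7, 28, 19, 26]


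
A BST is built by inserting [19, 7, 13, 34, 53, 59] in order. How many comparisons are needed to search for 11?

Search path for 11: 19 -> 7 -> 13
Found: False
Comparisons: 3


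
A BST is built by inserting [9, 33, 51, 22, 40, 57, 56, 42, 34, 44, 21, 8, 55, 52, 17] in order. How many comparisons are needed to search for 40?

Search path for 40: 9 -> 33 -> 51 -> 40
Found: True
Comparisons: 4


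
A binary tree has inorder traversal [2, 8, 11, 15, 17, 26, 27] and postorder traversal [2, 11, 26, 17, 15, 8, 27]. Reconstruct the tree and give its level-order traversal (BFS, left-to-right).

Inorder:   [2, 8, 11, 15, 17, 26, 27]
Postorder: [2, 11, 26, 17, 15, 8, 27]
Algorithm: postorder visits root last, so walk postorder right-to-left;
each value is the root of the current inorder slice — split it at that
value, recurse on the right subtree first, then the left.
Recursive splits:
  root=27; inorder splits into left=[2, 8, 11, 15, 17, 26], right=[]
  root=8; inorder splits into left=[2], right=[11, 15, 17, 26]
  root=15; inorder splits into left=[11], right=[17, 26]
  root=17; inorder splits into left=[], right=[26]
  root=26; inorder splits into left=[], right=[]
  root=11; inorder splits into left=[], right=[]
  root=2; inorder splits into left=[], right=[]
Reconstructed level-order: [27, 8, 2, 15, 11, 17, 26]


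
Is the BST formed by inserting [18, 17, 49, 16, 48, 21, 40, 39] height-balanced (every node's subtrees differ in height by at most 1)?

Tree (level-order array): [18, 17, 49, 16, None, 48, None, None, None, 21, None, None, 40, 39]
Definition: a tree is height-balanced if, at every node, |h(left) - h(right)| <= 1 (empty subtree has height -1).
Bottom-up per-node check:
  node 16: h_left=-1, h_right=-1, diff=0 [OK], height=0
  node 17: h_left=0, h_right=-1, diff=1 [OK], height=1
  node 39: h_left=-1, h_right=-1, diff=0 [OK], height=0
  node 40: h_left=0, h_right=-1, diff=1 [OK], height=1
  node 21: h_left=-1, h_right=1, diff=2 [FAIL (|-1-1|=2 > 1)], height=2
  node 48: h_left=2, h_right=-1, diff=3 [FAIL (|2--1|=3 > 1)], height=3
  node 49: h_left=3, h_right=-1, diff=4 [FAIL (|3--1|=4 > 1)], height=4
  node 18: h_left=1, h_right=4, diff=3 [FAIL (|1-4|=3 > 1)], height=5
Node 21 violates the condition: |-1 - 1| = 2 > 1.
Result: Not balanced


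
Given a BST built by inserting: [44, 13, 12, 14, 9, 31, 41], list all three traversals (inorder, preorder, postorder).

Tree insertion order: [44, 13, 12, 14, 9, 31, 41]
Tree (level-order array): [44, 13, None, 12, 14, 9, None, None, 31, None, None, None, 41]
Inorder (L, root, R): [9, 12, 13, 14, 31, 41, 44]
Preorder (root, L, R): [44, 13, 12, 9, 14, 31, 41]
Postorder (L, R, root): [9, 12, 41, 31, 14, 13, 44]


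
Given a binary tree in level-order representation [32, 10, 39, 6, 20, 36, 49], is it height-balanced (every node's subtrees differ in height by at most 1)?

Tree (level-order array): [32, 10, 39, 6, 20, 36, 49]
Definition: a tree is height-balanced if, at every node, |h(left) - h(right)| <= 1 (empty subtree has height -1).
Bottom-up per-node check:
  node 6: h_left=-1, h_right=-1, diff=0 [OK], height=0
  node 20: h_left=-1, h_right=-1, diff=0 [OK], height=0
  node 10: h_left=0, h_right=0, diff=0 [OK], height=1
  node 36: h_left=-1, h_right=-1, diff=0 [OK], height=0
  node 49: h_left=-1, h_right=-1, diff=0 [OK], height=0
  node 39: h_left=0, h_right=0, diff=0 [OK], height=1
  node 32: h_left=1, h_right=1, diff=0 [OK], height=2
All nodes satisfy the balance condition.
Result: Balanced


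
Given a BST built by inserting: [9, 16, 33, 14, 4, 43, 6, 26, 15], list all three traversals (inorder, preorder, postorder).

Tree insertion order: [9, 16, 33, 14, 4, 43, 6, 26, 15]
Tree (level-order array): [9, 4, 16, None, 6, 14, 33, None, None, None, 15, 26, 43]
Inorder (L, root, R): [4, 6, 9, 14, 15, 16, 26, 33, 43]
Preorder (root, L, R): [9, 4, 6, 16, 14, 15, 33, 26, 43]
Postorder (L, R, root): [6, 4, 15, 14, 26, 43, 33, 16, 9]


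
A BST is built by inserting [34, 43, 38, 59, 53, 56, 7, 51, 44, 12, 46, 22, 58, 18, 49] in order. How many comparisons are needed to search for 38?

Search path for 38: 34 -> 43 -> 38
Found: True
Comparisons: 3


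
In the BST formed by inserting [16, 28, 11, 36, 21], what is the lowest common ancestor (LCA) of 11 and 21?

Tree insertion order: [16, 28, 11, 36, 21]
Tree (level-order array): [16, 11, 28, None, None, 21, 36]
In a BST, the LCA of p=11, q=21 is the first node v on the
root-to-leaf path with p <= v <= q (go left if both < v, right if both > v).
Walk from root:
  at 16: 11 <= 16 <= 21, this is the LCA
LCA = 16


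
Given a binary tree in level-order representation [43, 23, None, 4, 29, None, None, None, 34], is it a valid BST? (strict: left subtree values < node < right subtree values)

Level-order array: [43, 23, None, 4, 29, None, None, None, 34]
Validate using subtree bounds (lo, hi): at each node, require lo < value < hi,
then recurse left with hi=value and right with lo=value.
Preorder trace (stopping at first violation):
  at node 43 with bounds (-inf, +inf): OK
  at node 23 with bounds (-inf, 43): OK
  at node 4 with bounds (-inf, 23): OK
  at node 29 with bounds (23, 43): OK
  at node 34 with bounds (29, 43): OK
No violation found at any node.
Result: Valid BST


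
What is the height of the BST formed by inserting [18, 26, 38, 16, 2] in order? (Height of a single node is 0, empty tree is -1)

Insertion order: [18, 26, 38, 16, 2]
Tree (level-order array): [18, 16, 26, 2, None, None, 38]
Compute height bottom-up (empty subtree = -1):
  height(2) = 1 + max(-1, -1) = 0
  height(16) = 1 + max(0, -1) = 1
  height(38) = 1 + max(-1, -1) = 0
  height(26) = 1 + max(-1, 0) = 1
  height(18) = 1 + max(1, 1) = 2
Height = 2


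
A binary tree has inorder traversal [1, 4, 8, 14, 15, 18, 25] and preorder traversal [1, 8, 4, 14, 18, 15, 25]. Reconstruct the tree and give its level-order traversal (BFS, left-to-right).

Inorder:  [1, 4, 8, 14, 15, 18, 25]
Preorder: [1, 8, 4, 14, 18, 15, 25]
Algorithm: preorder visits root first, so consume preorder in order;
for each root, split the current inorder slice at that value into
left-subtree inorder and right-subtree inorder, then recurse.
Recursive splits:
  root=1; inorder splits into left=[], right=[4, 8, 14, 15, 18, 25]
  root=8; inorder splits into left=[4], right=[14, 15, 18, 25]
  root=4; inorder splits into left=[], right=[]
  root=14; inorder splits into left=[], right=[15, 18, 25]
  root=18; inorder splits into left=[15], right=[25]
  root=15; inorder splits into left=[], right=[]
  root=25; inorder splits into left=[], right=[]
Reconstructed level-order: [1, 8, 4, 14, 18, 15, 25]


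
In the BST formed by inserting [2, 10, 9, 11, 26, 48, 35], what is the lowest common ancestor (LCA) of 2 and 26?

Tree insertion order: [2, 10, 9, 11, 26, 48, 35]
Tree (level-order array): [2, None, 10, 9, 11, None, None, None, 26, None, 48, 35]
In a BST, the LCA of p=2, q=26 is the first node v on the
root-to-leaf path with p <= v <= q (go left if both < v, right if both > v).
Walk from root:
  at 2: 2 <= 2 <= 26, this is the LCA
LCA = 2


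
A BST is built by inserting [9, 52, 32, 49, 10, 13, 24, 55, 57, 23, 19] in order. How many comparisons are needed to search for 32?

Search path for 32: 9 -> 52 -> 32
Found: True
Comparisons: 3


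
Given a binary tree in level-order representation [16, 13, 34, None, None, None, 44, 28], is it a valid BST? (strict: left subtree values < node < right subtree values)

Level-order array: [16, 13, 34, None, None, None, 44, 28]
Validate using subtree bounds (lo, hi): at each node, require lo < value < hi,
then recurse left with hi=value and right with lo=value.
Preorder trace (stopping at first violation):
  at node 16 with bounds (-inf, +inf): OK
  at node 13 with bounds (-inf, 16): OK
  at node 34 with bounds (16, +inf): OK
  at node 44 with bounds (34, +inf): OK
  at node 28 with bounds (34, 44): VIOLATION
Node 28 violates its bound: not (34 < 28 < 44).
Result: Not a valid BST


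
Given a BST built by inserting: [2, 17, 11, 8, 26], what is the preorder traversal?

Tree insertion order: [2, 17, 11, 8, 26]
Tree (level-order array): [2, None, 17, 11, 26, 8]
Preorder traversal: [2, 17, 11, 8, 26]


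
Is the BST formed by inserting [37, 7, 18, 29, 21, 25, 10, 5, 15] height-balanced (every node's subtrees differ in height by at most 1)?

Tree (level-order array): [37, 7, None, 5, 18, None, None, 10, 29, None, 15, 21, None, None, None, None, 25]
Definition: a tree is height-balanced if, at every node, |h(left) - h(right)| <= 1 (empty subtree has height -1).
Bottom-up per-node check:
  node 5: h_left=-1, h_right=-1, diff=0 [OK], height=0
  node 15: h_left=-1, h_right=-1, diff=0 [OK], height=0
  node 10: h_left=-1, h_right=0, diff=1 [OK], height=1
  node 25: h_left=-1, h_right=-1, diff=0 [OK], height=0
  node 21: h_left=-1, h_right=0, diff=1 [OK], height=1
  node 29: h_left=1, h_right=-1, diff=2 [FAIL (|1--1|=2 > 1)], height=2
  node 18: h_left=1, h_right=2, diff=1 [OK], height=3
  node 7: h_left=0, h_right=3, diff=3 [FAIL (|0-3|=3 > 1)], height=4
  node 37: h_left=4, h_right=-1, diff=5 [FAIL (|4--1|=5 > 1)], height=5
Node 29 violates the condition: |1 - -1| = 2 > 1.
Result: Not balanced


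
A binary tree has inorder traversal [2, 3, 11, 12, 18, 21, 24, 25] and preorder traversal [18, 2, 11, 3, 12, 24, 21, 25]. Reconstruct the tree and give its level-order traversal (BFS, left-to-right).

Inorder:  [2, 3, 11, 12, 18, 21, 24, 25]
Preorder: [18, 2, 11, 3, 12, 24, 21, 25]
Algorithm: preorder visits root first, so consume preorder in order;
for each root, split the current inorder slice at that value into
left-subtree inorder and right-subtree inorder, then recurse.
Recursive splits:
  root=18; inorder splits into left=[2, 3, 11, 12], right=[21, 24, 25]
  root=2; inorder splits into left=[], right=[3, 11, 12]
  root=11; inorder splits into left=[3], right=[12]
  root=3; inorder splits into left=[], right=[]
  root=12; inorder splits into left=[], right=[]
  root=24; inorder splits into left=[21], right=[25]
  root=21; inorder splits into left=[], right=[]
  root=25; inorder splits into left=[], right=[]
Reconstructed level-order: [18, 2, 24, 11, 21, 25, 3, 12]


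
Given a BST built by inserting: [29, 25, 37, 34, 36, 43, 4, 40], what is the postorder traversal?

Tree insertion order: [29, 25, 37, 34, 36, 43, 4, 40]
Tree (level-order array): [29, 25, 37, 4, None, 34, 43, None, None, None, 36, 40]
Postorder traversal: [4, 25, 36, 34, 40, 43, 37, 29]


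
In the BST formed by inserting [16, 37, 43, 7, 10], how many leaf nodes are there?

Tree built from: [16, 37, 43, 7, 10]
Tree (level-order array): [16, 7, 37, None, 10, None, 43]
Rule: A leaf has 0 children.
Per-node child counts:
  node 16: 2 child(ren)
  node 7: 1 child(ren)
  node 10: 0 child(ren)
  node 37: 1 child(ren)
  node 43: 0 child(ren)
Matching nodes: [10, 43]
Count of leaf nodes: 2


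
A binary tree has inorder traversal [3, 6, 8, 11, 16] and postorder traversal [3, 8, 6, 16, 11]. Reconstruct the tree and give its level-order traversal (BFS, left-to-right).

Inorder:   [3, 6, 8, 11, 16]
Postorder: [3, 8, 6, 16, 11]
Algorithm: postorder visits root last, so walk postorder right-to-left;
each value is the root of the current inorder slice — split it at that
value, recurse on the right subtree first, then the left.
Recursive splits:
  root=11; inorder splits into left=[3, 6, 8], right=[16]
  root=16; inorder splits into left=[], right=[]
  root=6; inorder splits into left=[3], right=[8]
  root=8; inorder splits into left=[], right=[]
  root=3; inorder splits into left=[], right=[]
Reconstructed level-order: [11, 6, 16, 3, 8]


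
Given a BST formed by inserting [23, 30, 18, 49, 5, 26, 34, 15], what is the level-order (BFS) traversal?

Tree insertion order: [23, 30, 18, 49, 5, 26, 34, 15]
Tree (level-order array): [23, 18, 30, 5, None, 26, 49, None, 15, None, None, 34]
BFS from the root, enqueuing left then right child of each popped node:
  queue [23] -> pop 23, enqueue [18, 30], visited so far: [23]
  queue [18, 30] -> pop 18, enqueue [5], visited so far: [23, 18]
  queue [30, 5] -> pop 30, enqueue [26, 49], visited so far: [23, 18, 30]
  queue [5, 26, 49] -> pop 5, enqueue [15], visited so far: [23, 18, 30, 5]
  queue [26, 49, 15] -> pop 26, enqueue [none], visited so far: [23, 18, 30, 5, 26]
  queue [49, 15] -> pop 49, enqueue [34], visited so far: [23, 18, 30, 5, 26, 49]
  queue [15, 34] -> pop 15, enqueue [none], visited so far: [23, 18, 30, 5, 26, 49, 15]
  queue [34] -> pop 34, enqueue [none], visited so far: [23, 18, 30, 5, 26, 49, 15, 34]
Result: [23, 18, 30, 5, 26, 49, 15, 34]


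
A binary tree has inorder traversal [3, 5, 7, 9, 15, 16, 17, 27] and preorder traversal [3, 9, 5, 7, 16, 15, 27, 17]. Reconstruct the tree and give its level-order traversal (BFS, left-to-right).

Inorder:  [3, 5, 7, 9, 15, 16, 17, 27]
Preorder: [3, 9, 5, 7, 16, 15, 27, 17]
Algorithm: preorder visits root first, so consume preorder in order;
for each root, split the current inorder slice at that value into
left-subtree inorder and right-subtree inorder, then recurse.
Recursive splits:
  root=3; inorder splits into left=[], right=[5, 7, 9, 15, 16, 17, 27]
  root=9; inorder splits into left=[5, 7], right=[15, 16, 17, 27]
  root=5; inorder splits into left=[], right=[7]
  root=7; inorder splits into left=[], right=[]
  root=16; inorder splits into left=[15], right=[17, 27]
  root=15; inorder splits into left=[], right=[]
  root=27; inorder splits into left=[17], right=[]
  root=17; inorder splits into left=[], right=[]
Reconstructed level-order: [3, 9, 5, 16, 7, 15, 27, 17]


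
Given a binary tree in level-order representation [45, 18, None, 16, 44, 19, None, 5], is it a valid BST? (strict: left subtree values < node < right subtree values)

Level-order array: [45, 18, None, 16, 44, 19, None, 5]
Validate using subtree bounds (lo, hi): at each node, require lo < value < hi,
then recurse left with hi=value and right with lo=value.
Preorder trace (stopping at first violation):
  at node 45 with bounds (-inf, +inf): OK
  at node 18 with bounds (-inf, 45): OK
  at node 16 with bounds (-inf, 18): OK
  at node 19 with bounds (-inf, 16): VIOLATION
Node 19 violates its bound: not (-inf < 19 < 16).
Result: Not a valid BST


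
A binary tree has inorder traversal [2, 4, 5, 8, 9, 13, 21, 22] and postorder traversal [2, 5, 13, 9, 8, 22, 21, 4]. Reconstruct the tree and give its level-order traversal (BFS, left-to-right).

Inorder:   [2, 4, 5, 8, 9, 13, 21, 22]
Postorder: [2, 5, 13, 9, 8, 22, 21, 4]
Algorithm: postorder visits root last, so walk postorder right-to-left;
each value is the root of the current inorder slice — split it at that
value, recurse on the right subtree first, then the left.
Recursive splits:
  root=4; inorder splits into left=[2], right=[5, 8, 9, 13, 21, 22]
  root=21; inorder splits into left=[5, 8, 9, 13], right=[22]
  root=22; inorder splits into left=[], right=[]
  root=8; inorder splits into left=[5], right=[9, 13]
  root=9; inorder splits into left=[], right=[13]
  root=13; inorder splits into left=[], right=[]
  root=5; inorder splits into left=[], right=[]
  root=2; inorder splits into left=[], right=[]
Reconstructed level-order: [4, 2, 21, 8, 22, 5, 9, 13]


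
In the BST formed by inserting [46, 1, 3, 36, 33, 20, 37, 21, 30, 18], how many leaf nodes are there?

Tree built from: [46, 1, 3, 36, 33, 20, 37, 21, 30, 18]
Tree (level-order array): [46, 1, None, None, 3, None, 36, 33, 37, 20, None, None, None, 18, 21, None, None, None, 30]
Rule: A leaf has 0 children.
Per-node child counts:
  node 46: 1 child(ren)
  node 1: 1 child(ren)
  node 3: 1 child(ren)
  node 36: 2 child(ren)
  node 33: 1 child(ren)
  node 20: 2 child(ren)
  node 18: 0 child(ren)
  node 21: 1 child(ren)
  node 30: 0 child(ren)
  node 37: 0 child(ren)
Matching nodes: [18, 30, 37]
Count of leaf nodes: 3


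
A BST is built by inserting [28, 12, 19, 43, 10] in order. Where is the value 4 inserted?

Starting tree (level order): [28, 12, 43, 10, 19]
Insertion path: 28 -> 12 -> 10
Result: insert 4 as left child of 10
Final tree (level order): [28, 12, 43, 10, 19, None, None, 4]


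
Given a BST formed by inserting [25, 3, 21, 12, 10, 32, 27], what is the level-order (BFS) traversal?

Tree insertion order: [25, 3, 21, 12, 10, 32, 27]
Tree (level-order array): [25, 3, 32, None, 21, 27, None, 12, None, None, None, 10]
BFS from the root, enqueuing left then right child of each popped node:
  queue [25] -> pop 25, enqueue [3, 32], visited so far: [25]
  queue [3, 32] -> pop 3, enqueue [21], visited so far: [25, 3]
  queue [32, 21] -> pop 32, enqueue [27], visited so far: [25, 3, 32]
  queue [21, 27] -> pop 21, enqueue [12], visited so far: [25, 3, 32, 21]
  queue [27, 12] -> pop 27, enqueue [none], visited so far: [25, 3, 32, 21, 27]
  queue [12] -> pop 12, enqueue [10], visited so far: [25, 3, 32, 21, 27, 12]
  queue [10] -> pop 10, enqueue [none], visited so far: [25, 3, 32, 21, 27, 12, 10]
Result: [25, 3, 32, 21, 27, 12, 10]


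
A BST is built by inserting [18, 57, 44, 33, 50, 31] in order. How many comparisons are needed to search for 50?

Search path for 50: 18 -> 57 -> 44 -> 50
Found: True
Comparisons: 4


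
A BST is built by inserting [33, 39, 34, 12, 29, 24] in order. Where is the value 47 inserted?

Starting tree (level order): [33, 12, 39, None, 29, 34, None, 24]
Insertion path: 33 -> 39
Result: insert 47 as right child of 39
Final tree (level order): [33, 12, 39, None, 29, 34, 47, 24]


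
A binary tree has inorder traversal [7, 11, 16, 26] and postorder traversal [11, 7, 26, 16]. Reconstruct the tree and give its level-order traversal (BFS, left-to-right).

Inorder:   [7, 11, 16, 26]
Postorder: [11, 7, 26, 16]
Algorithm: postorder visits root last, so walk postorder right-to-left;
each value is the root of the current inorder slice — split it at that
value, recurse on the right subtree first, then the left.
Recursive splits:
  root=16; inorder splits into left=[7, 11], right=[26]
  root=26; inorder splits into left=[], right=[]
  root=7; inorder splits into left=[], right=[11]
  root=11; inorder splits into left=[], right=[]
Reconstructed level-order: [16, 7, 26, 11]


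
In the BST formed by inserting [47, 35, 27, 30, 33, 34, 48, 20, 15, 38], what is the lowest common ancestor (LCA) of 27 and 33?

Tree insertion order: [47, 35, 27, 30, 33, 34, 48, 20, 15, 38]
Tree (level-order array): [47, 35, 48, 27, 38, None, None, 20, 30, None, None, 15, None, None, 33, None, None, None, 34]
In a BST, the LCA of p=27, q=33 is the first node v on the
root-to-leaf path with p <= v <= q (go left if both < v, right if both > v).
Walk from root:
  at 47: both 27 and 33 < 47, go left
  at 35: both 27 and 33 < 35, go left
  at 27: 27 <= 27 <= 33, this is the LCA
LCA = 27


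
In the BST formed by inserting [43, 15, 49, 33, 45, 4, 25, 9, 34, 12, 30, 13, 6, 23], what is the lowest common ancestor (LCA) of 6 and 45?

Tree insertion order: [43, 15, 49, 33, 45, 4, 25, 9, 34, 12, 30, 13, 6, 23]
Tree (level-order array): [43, 15, 49, 4, 33, 45, None, None, 9, 25, 34, None, None, 6, 12, 23, 30, None, None, None, None, None, 13]
In a BST, the LCA of p=6, q=45 is the first node v on the
root-to-leaf path with p <= v <= q (go left if both < v, right if both > v).
Walk from root:
  at 43: 6 <= 43 <= 45, this is the LCA
LCA = 43


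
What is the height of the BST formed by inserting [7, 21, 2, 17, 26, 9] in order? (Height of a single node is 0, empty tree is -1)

Insertion order: [7, 21, 2, 17, 26, 9]
Tree (level-order array): [7, 2, 21, None, None, 17, 26, 9]
Compute height bottom-up (empty subtree = -1):
  height(2) = 1 + max(-1, -1) = 0
  height(9) = 1 + max(-1, -1) = 0
  height(17) = 1 + max(0, -1) = 1
  height(26) = 1 + max(-1, -1) = 0
  height(21) = 1 + max(1, 0) = 2
  height(7) = 1 + max(0, 2) = 3
Height = 3


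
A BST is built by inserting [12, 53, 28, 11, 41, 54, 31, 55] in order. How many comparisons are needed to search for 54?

Search path for 54: 12 -> 53 -> 54
Found: True
Comparisons: 3


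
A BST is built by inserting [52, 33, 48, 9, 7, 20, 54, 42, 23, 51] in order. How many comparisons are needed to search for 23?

Search path for 23: 52 -> 33 -> 9 -> 20 -> 23
Found: True
Comparisons: 5


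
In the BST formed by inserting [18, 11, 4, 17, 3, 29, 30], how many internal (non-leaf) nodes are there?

Tree built from: [18, 11, 4, 17, 3, 29, 30]
Tree (level-order array): [18, 11, 29, 4, 17, None, 30, 3]
Rule: An internal node has at least one child.
Per-node child counts:
  node 18: 2 child(ren)
  node 11: 2 child(ren)
  node 4: 1 child(ren)
  node 3: 0 child(ren)
  node 17: 0 child(ren)
  node 29: 1 child(ren)
  node 30: 0 child(ren)
Matching nodes: [18, 11, 4, 29]
Count of internal (non-leaf) nodes: 4


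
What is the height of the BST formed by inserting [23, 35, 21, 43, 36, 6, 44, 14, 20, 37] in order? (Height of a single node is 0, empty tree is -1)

Insertion order: [23, 35, 21, 43, 36, 6, 44, 14, 20, 37]
Tree (level-order array): [23, 21, 35, 6, None, None, 43, None, 14, 36, 44, None, 20, None, 37]
Compute height bottom-up (empty subtree = -1):
  height(20) = 1 + max(-1, -1) = 0
  height(14) = 1 + max(-1, 0) = 1
  height(6) = 1 + max(-1, 1) = 2
  height(21) = 1 + max(2, -1) = 3
  height(37) = 1 + max(-1, -1) = 0
  height(36) = 1 + max(-1, 0) = 1
  height(44) = 1 + max(-1, -1) = 0
  height(43) = 1 + max(1, 0) = 2
  height(35) = 1 + max(-1, 2) = 3
  height(23) = 1 + max(3, 3) = 4
Height = 4


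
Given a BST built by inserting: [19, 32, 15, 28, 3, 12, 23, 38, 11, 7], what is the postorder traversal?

Tree insertion order: [19, 32, 15, 28, 3, 12, 23, 38, 11, 7]
Tree (level-order array): [19, 15, 32, 3, None, 28, 38, None, 12, 23, None, None, None, 11, None, None, None, 7]
Postorder traversal: [7, 11, 12, 3, 15, 23, 28, 38, 32, 19]


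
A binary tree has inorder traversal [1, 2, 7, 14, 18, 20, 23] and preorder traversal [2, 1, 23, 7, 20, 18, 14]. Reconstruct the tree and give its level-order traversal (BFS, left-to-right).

Inorder:  [1, 2, 7, 14, 18, 20, 23]
Preorder: [2, 1, 23, 7, 20, 18, 14]
Algorithm: preorder visits root first, so consume preorder in order;
for each root, split the current inorder slice at that value into
left-subtree inorder and right-subtree inorder, then recurse.
Recursive splits:
  root=2; inorder splits into left=[1], right=[7, 14, 18, 20, 23]
  root=1; inorder splits into left=[], right=[]
  root=23; inorder splits into left=[7, 14, 18, 20], right=[]
  root=7; inorder splits into left=[], right=[14, 18, 20]
  root=20; inorder splits into left=[14, 18], right=[]
  root=18; inorder splits into left=[14], right=[]
  root=14; inorder splits into left=[], right=[]
Reconstructed level-order: [2, 1, 23, 7, 20, 18, 14]


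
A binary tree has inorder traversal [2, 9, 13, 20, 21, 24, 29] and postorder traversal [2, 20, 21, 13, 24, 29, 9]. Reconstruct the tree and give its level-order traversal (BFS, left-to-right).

Inorder:   [2, 9, 13, 20, 21, 24, 29]
Postorder: [2, 20, 21, 13, 24, 29, 9]
Algorithm: postorder visits root last, so walk postorder right-to-left;
each value is the root of the current inorder slice — split it at that
value, recurse on the right subtree first, then the left.
Recursive splits:
  root=9; inorder splits into left=[2], right=[13, 20, 21, 24, 29]
  root=29; inorder splits into left=[13, 20, 21, 24], right=[]
  root=24; inorder splits into left=[13, 20, 21], right=[]
  root=13; inorder splits into left=[], right=[20, 21]
  root=21; inorder splits into left=[20], right=[]
  root=20; inorder splits into left=[], right=[]
  root=2; inorder splits into left=[], right=[]
Reconstructed level-order: [9, 2, 29, 24, 13, 21, 20]


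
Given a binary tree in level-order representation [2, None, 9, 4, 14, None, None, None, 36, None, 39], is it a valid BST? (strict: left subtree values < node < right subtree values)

Level-order array: [2, None, 9, 4, 14, None, None, None, 36, None, 39]
Validate using subtree bounds (lo, hi): at each node, require lo < value < hi,
then recurse left with hi=value and right with lo=value.
Preorder trace (stopping at first violation):
  at node 2 with bounds (-inf, +inf): OK
  at node 9 with bounds (2, +inf): OK
  at node 4 with bounds (2, 9): OK
  at node 14 with bounds (9, +inf): OK
  at node 36 with bounds (14, +inf): OK
  at node 39 with bounds (36, +inf): OK
No violation found at any node.
Result: Valid BST


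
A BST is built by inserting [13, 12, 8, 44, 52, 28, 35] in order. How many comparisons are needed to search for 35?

Search path for 35: 13 -> 44 -> 28 -> 35
Found: True
Comparisons: 4


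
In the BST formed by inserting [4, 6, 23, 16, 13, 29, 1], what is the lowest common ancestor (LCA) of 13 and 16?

Tree insertion order: [4, 6, 23, 16, 13, 29, 1]
Tree (level-order array): [4, 1, 6, None, None, None, 23, 16, 29, 13]
In a BST, the LCA of p=13, q=16 is the first node v on the
root-to-leaf path with p <= v <= q (go left if both < v, right if both > v).
Walk from root:
  at 4: both 13 and 16 > 4, go right
  at 6: both 13 and 16 > 6, go right
  at 23: both 13 and 16 < 23, go left
  at 16: 13 <= 16 <= 16, this is the LCA
LCA = 16


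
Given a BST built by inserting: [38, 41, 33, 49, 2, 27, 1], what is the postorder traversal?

Tree insertion order: [38, 41, 33, 49, 2, 27, 1]
Tree (level-order array): [38, 33, 41, 2, None, None, 49, 1, 27]
Postorder traversal: [1, 27, 2, 33, 49, 41, 38]


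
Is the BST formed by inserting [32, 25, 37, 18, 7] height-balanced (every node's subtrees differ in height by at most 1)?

Tree (level-order array): [32, 25, 37, 18, None, None, None, 7]
Definition: a tree is height-balanced if, at every node, |h(left) - h(right)| <= 1 (empty subtree has height -1).
Bottom-up per-node check:
  node 7: h_left=-1, h_right=-1, diff=0 [OK], height=0
  node 18: h_left=0, h_right=-1, diff=1 [OK], height=1
  node 25: h_left=1, h_right=-1, diff=2 [FAIL (|1--1|=2 > 1)], height=2
  node 37: h_left=-1, h_right=-1, diff=0 [OK], height=0
  node 32: h_left=2, h_right=0, diff=2 [FAIL (|2-0|=2 > 1)], height=3
Node 25 violates the condition: |1 - -1| = 2 > 1.
Result: Not balanced


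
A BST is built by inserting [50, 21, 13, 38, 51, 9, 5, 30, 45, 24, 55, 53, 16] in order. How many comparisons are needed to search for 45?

Search path for 45: 50 -> 21 -> 38 -> 45
Found: True
Comparisons: 4


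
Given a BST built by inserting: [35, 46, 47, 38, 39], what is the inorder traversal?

Tree insertion order: [35, 46, 47, 38, 39]
Tree (level-order array): [35, None, 46, 38, 47, None, 39]
Inorder traversal: [35, 38, 39, 46, 47]


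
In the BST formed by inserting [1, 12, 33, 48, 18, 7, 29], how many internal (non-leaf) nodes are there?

Tree built from: [1, 12, 33, 48, 18, 7, 29]
Tree (level-order array): [1, None, 12, 7, 33, None, None, 18, 48, None, 29]
Rule: An internal node has at least one child.
Per-node child counts:
  node 1: 1 child(ren)
  node 12: 2 child(ren)
  node 7: 0 child(ren)
  node 33: 2 child(ren)
  node 18: 1 child(ren)
  node 29: 0 child(ren)
  node 48: 0 child(ren)
Matching nodes: [1, 12, 33, 18]
Count of internal (non-leaf) nodes: 4


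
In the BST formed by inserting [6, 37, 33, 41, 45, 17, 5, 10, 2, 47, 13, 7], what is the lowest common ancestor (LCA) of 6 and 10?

Tree insertion order: [6, 37, 33, 41, 45, 17, 5, 10, 2, 47, 13, 7]
Tree (level-order array): [6, 5, 37, 2, None, 33, 41, None, None, 17, None, None, 45, 10, None, None, 47, 7, 13]
In a BST, the LCA of p=6, q=10 is the first node v on the
root-to-leaf path with p <= v <= q (go left if both < v, right if both > v).
Walk from root:
  at 6: 6 <= 6 <= 10, this is the LCA
LCA = 6
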